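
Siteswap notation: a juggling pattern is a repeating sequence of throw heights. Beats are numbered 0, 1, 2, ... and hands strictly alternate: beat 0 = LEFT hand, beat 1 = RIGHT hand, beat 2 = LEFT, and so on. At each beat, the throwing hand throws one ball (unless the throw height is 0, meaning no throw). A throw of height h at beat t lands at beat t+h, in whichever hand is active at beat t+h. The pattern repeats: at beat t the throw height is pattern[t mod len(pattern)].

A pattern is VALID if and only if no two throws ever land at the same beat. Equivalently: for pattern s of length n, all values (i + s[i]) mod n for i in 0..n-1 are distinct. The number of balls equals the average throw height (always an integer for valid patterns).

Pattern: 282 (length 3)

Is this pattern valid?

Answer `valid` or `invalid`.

Answer: valid

Derivation:
i=0: (i + s[i]) mod n = (0 + 2) mod 3 = 2
i=1: (i + s[i]) mod n = (1 + 8) mod 3 = 0
i=2: (i + s[i]) mod n = (2 + 2) mod 3 = 1
Residues: [2, 0, 1], distinct: True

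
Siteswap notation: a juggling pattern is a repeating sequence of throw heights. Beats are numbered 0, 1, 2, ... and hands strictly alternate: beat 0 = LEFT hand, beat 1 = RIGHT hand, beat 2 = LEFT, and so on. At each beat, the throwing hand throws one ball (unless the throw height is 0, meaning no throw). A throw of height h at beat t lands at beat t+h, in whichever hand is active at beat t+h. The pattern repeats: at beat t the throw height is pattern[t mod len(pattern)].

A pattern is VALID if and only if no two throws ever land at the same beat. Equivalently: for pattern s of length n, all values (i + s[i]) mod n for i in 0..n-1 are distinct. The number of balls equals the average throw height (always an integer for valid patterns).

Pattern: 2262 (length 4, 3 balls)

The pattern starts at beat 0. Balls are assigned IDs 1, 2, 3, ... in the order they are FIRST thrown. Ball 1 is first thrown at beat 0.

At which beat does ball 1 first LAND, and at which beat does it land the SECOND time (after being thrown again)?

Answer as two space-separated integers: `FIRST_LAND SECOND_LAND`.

Beat 0 (L): throw ball1 h=2 -> lands@2:L; in-air after throw: [b1@2:L]
Beat 1 (R): throw ball2 h=2 -> lands@3:R; in-air after throw: [b1@2:L b2@3:R]
Beat 2 (L): throw ball1 h=6 -> lands@8:L; in-air after throw: [b2@3:R b1@8:L]
Beat 3 (R): throw ball2 h=2 -> lands@5:R; in-air after throw: [b2@5:R b1@8:L]
Beat 4 (L): throw ball3 h=2 -> lands@6:L; in-air after throw: [b2@5:R b3@6:L b1@8:L]
Beat 5 (R): throw ball2 h=2 -> lands@7:R; in-air after throw: [b3@6:L b2@7:R b1@8:L]
Beat 6 (L): throw ball3 h=6 -> lands@12:L; in-air after throw: [b2@7:R b1@8:L b3@12:L]
Beat 7 (R): throw ball2 h=2 -> lands@9:R; in-air after throw: [b1@8:L b2@9:R b3@12:L]
Beat 8 (L): throw ball1 h=2 -> lands@10:L; in-air after throw: [b2@9:R b1@10:L b3@12:L]
Ball 1: thrown@0 h=2 -> first land @2; rethrown@2 h=6 -> second land @8

Answer: 2 8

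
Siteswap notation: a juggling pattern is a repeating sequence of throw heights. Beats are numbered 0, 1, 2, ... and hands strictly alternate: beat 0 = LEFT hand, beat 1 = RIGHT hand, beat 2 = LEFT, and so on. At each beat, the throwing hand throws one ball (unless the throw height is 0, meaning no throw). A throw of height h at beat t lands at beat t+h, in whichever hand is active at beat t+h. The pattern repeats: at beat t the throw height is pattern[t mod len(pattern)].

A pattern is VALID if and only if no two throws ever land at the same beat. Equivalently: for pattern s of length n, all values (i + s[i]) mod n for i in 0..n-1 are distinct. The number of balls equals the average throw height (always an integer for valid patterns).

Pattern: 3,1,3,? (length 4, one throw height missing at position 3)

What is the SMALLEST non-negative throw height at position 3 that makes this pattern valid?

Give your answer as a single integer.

i=0: (0 + 3) mod 4 = 3
i=1: (1 + 1) mod 4 = 2
i=2: (2 + 3) mod 4 = 1
i=3: s[i]=? (unknown)
Known residues: [1, 2, 3]; need a permutation of 0..3, so missing residue r = 0
Need (3 + s) mod 4 = 0; smallest s = (0 - 3) mod 4 = 1

Answer: 1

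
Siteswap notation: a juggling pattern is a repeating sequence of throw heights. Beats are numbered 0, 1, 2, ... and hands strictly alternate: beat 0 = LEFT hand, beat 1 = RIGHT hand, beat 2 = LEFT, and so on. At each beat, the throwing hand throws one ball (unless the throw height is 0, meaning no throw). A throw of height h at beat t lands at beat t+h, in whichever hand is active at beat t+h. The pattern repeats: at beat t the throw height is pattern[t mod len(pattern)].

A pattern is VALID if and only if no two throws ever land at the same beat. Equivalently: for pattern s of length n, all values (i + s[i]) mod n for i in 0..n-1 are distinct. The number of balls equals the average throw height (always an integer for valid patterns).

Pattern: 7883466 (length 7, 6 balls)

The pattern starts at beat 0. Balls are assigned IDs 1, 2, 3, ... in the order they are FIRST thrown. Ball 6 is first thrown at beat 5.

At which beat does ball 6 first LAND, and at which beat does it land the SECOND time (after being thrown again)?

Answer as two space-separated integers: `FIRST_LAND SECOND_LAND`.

Answer: 11 15

Derivation:
Beat 0 (L): throw ball1 h=7 -> lands@7:R; in-air after throw: [b1@7:R]
Beat 1 (R): throw ball2 h=8 -> lands@9:R; in-air after throw: [b1@7:R b2@9:R]
Beat 2 (L): throw ball3 h=8 -> lands@10:L; in-air after throw: [b1@7:R b2@9:R b3@10:L]
Beat 3 (R): throw ball4 h=3 -> lands@6:L; in-air after throw: [b4@6:L b1@7:R b2@9:R b3@10:L]
Beat 4 (L): throw ball5 h=4 -> lands@8:L; in-air after throw: [b4@6:L b1@7:R b5@8:L b2@9:R b3@10:L]
Beat 5 (R): throw ball6 h=6 -> lands@11:R; in-air after throw: [b4@6:L b1@7:R b5@8:L b2@9:R b3@10:L b6@11:R]
Beat 6 (L): throw ball4 h=6 -> lands@12:L; in-air after throw: [b1@7:R b5@8:L b2@9:R b3@10:L b6@11:R b4@12:L]
Beat 7 (R): throw ball1 h=7 -> lands@14:L; in-air after throw: [b5@8:L b2@9:R b3@10:L b6@11:R b4@12:L b1@14:L]
Beat 8 (L): throw ball5 h=8 -> lands@16:L; in-air after throw: [b2@9:R b3@10:L b6@11:R b4@12:L b1@14:L b5@16:L]
Beat 9 (R): throw ball2 h=8 -> lands@17:R; in-air after throw: [b3@10:L b6@11:R b4@12:L b1@14:L b5@16:L b2@17:R]
Beat 10 (L): throw ball3 h=3 -> lands@13:R; in-air after throw: [b6@11:R b4@12:L b3@13:R b1@14:L b5@16:L b2@17:R]
Beat 11 (R): throw ball6 h=4 -> lands@15:R; in-air after throw: [b4@12:L b3@13:R b1@14:L b6@15:R b5@16:L b2@17:R]
Beat 12 (L): throw ball4 h=6 -> lands@18:L; in-air after throw: [b3@13:R b1@14:L b6@15:R b5@16:L b2@17:R b4@18:L]
Beat 13 (R): throw ball3 h=6 -> lands@19:R; in-air after throw: [b1@14:L b6@15:R b5@16:L b2@17:R b4@18:L b3@19:R]
Beat 14 (L): throw ball1 h=7 -> lands@21:R; in-air after throw: [b6@15:R b5@16:L b2@17:R b4@18:L b3@19:R b1@21:R]
Beat 15 (R): throw ball6 h=8 -> lands@23:R; in-air after throw: [b5@16:L b2@17:R b4@18:L b3@19:R b1@21:R b6@23:R]
Ball 6: thrown@5 h=6 -> first land @11; rethrown@11 h=4 -> second land @15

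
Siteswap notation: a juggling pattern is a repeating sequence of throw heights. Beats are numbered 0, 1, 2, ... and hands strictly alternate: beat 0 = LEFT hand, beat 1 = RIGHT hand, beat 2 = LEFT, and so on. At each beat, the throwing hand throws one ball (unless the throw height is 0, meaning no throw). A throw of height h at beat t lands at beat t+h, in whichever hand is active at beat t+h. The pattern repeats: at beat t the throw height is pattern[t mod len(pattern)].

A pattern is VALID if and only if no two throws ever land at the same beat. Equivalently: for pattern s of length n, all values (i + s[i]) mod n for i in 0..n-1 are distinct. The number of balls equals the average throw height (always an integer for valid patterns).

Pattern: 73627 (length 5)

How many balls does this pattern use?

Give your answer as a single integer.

Pattern = [7, 3, 6, 2, 7], length n = 5
  position 0: throw height = 7, running sum = 7
  position 1: throw height = 3, running sum = 10
  position 2: throw height = 6, running sum = 16
  position 3: throw height = 2, running sum = 18
  position 4: throw height = 7, running sum = 25
Total sum = 25; balls = sum / n = 25 / 5 = 5

Answer: 5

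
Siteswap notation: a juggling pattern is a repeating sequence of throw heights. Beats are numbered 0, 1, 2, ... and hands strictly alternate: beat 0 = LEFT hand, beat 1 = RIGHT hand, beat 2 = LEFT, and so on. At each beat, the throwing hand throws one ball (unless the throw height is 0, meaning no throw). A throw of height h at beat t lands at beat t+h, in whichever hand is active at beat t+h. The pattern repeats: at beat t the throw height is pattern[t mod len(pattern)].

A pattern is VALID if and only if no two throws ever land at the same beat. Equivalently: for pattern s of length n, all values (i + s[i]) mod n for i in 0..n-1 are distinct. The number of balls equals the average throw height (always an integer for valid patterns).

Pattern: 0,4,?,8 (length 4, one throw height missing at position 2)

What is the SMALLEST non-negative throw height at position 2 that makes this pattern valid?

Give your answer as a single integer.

Answer: 0

Derivation:
i=0: (0 + 0) mod 4 = 0
i=1: (1 + 4) mod 4 = 1
i=2: s[i]=? (unknown)
i=3: (3 + 8) mod 4 = 3
Known residues: [0, 1, 3]; need a permutation of 0..3, so missing residue r = 2
Need (2 + s) mod 4 = 2; smallest s = (2 - 2) mod 4 = 0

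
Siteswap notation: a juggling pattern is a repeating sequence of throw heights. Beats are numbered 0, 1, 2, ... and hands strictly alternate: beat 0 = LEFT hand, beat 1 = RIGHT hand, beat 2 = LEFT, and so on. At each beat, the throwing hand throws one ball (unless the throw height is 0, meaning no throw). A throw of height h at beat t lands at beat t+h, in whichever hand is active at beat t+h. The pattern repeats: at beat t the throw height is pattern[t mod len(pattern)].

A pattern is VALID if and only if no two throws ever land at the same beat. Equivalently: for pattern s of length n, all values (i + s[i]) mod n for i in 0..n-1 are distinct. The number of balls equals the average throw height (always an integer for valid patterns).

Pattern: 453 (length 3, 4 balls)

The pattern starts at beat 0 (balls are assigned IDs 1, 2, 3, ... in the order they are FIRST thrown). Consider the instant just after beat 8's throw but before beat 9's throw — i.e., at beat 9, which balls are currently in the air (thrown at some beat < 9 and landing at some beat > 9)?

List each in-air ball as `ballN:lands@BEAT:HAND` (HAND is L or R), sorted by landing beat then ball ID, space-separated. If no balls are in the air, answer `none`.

Beat 0 (L): throw ball1 h=4 -> lands@4:L; in-air after throw: [b1@4:L]
Beat 1 (R): throw ball2 h=5 -> lands@6:L; in-air after throw: [b1@4:L b2@6:L]
Beat 2 (L): throw ball3 h=3 -> lands@5:R; in-air after throw: [b1@4:L b3@5:R b2@6:L]
Beat 3 (R): throw ball4 h=4 -> lands@7:R; in-air after throw: [b1@4:L b3@5:R b2@6:L b4@7:R]
Beat 4 (L): throw ball1 h=5 -> lands@9:R; in-air after throw: [b3@5:R b2@6:L b4@7:R b1@9:R]
Beat 5 (R): throw ball3 h=3 -> lands@8:L; in-air after throw: [b2@6:L b4@7:R b3@8:L b1@9:R]
Beat 6 (L): throw ball2 h=4 -> lands@10:L; in-air after throw: [b4@7:R b3@8:L b1@9:R b2@10:L]
Beat 7 (R): throw ball4 h=5 -> lands@12:L; in-air after throw: [b3@8:L b1@9:R b2@10:L b4@12:L]
Beat 8 (L): throw ball3 h=3 -> lands@11:R; in-air after throw: [b1@9:R b2@10:L b3@11:R b4@12:L]
Beat 9 (R): throw ball1 h=4 -> lands@13:R; in-air after throw: [b2@10:L b3@11:R b4@12:L b1@13:R]

Answer: ball2:lands@10:L ball3:lands@11:R ball4:lands@12:L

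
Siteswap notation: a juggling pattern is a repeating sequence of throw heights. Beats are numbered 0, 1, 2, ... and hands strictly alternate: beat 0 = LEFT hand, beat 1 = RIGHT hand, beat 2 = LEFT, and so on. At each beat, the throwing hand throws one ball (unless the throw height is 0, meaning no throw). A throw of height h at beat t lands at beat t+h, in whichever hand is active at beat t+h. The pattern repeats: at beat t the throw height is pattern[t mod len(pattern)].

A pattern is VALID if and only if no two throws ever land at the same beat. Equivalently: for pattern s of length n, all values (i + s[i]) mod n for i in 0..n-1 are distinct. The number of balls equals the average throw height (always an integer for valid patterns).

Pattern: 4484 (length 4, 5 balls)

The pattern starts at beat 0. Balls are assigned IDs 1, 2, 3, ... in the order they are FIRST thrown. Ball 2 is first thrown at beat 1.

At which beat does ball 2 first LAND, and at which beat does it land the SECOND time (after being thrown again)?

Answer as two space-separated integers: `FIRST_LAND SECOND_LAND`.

Answer: 5 9

Derivation:
Beat 0 (L): throw ball1 h=4 -> lands@4:L; in-air after throw: [b1@4:L]
Beat 1 (R): throw ball2 h=4 -> lands@5:R; in-air after throw: [b1@4:L b2@5:R]
Beat 2 (L): throw ball3 h=8 -> lands@10:L; in-air after throw: [b1@4:L b2@5:R b3@10:L]
Beat 3 (R): throw ball4 h=4 -> lands@7:R; in-air after throw: [b1@4:L b2@5:R b4@7:R b3@10:L]
Beat 4 (L): throw ball1 h=4 -> lands@8:L; in-air after throw: [b2@5:R b4@7:R b1@8:L b3@10:L]
Beat 5 (R): throw ball2 h=4 -> lands@9:R; in-air after throw: [b4@7:R b1@8:L b2@9:R b3@10:L]
Beat 6 (L): throw ball5 h=8 -> lands@14:L; in-air after throw: [b4@7:R b1@8:L b2@9:R b3@10:L b5@14:L]
Beat 7 (R): throw ball4 h=4 -> lands@11:R; in-air after throw: [b1@8:L b2@9:R b3@10:L b4@11:R b5@14:L]
Beat 8 (L): throw ball1 h=4 -> lands@12:L; in-air after throw: [b2@9:R b3@10:L b4@11:R b1@12:L b5@14:L]
Beat 9 (R): throw ball2 h=4 -> lands@13:R; in-air after throw: [b3@10:L b4@11:R b1@12:L b2@13:R b5@14:L]
Ball 2: thrown@1 h=4 -> first land @5; rethrown@5 h=4 -> second land @9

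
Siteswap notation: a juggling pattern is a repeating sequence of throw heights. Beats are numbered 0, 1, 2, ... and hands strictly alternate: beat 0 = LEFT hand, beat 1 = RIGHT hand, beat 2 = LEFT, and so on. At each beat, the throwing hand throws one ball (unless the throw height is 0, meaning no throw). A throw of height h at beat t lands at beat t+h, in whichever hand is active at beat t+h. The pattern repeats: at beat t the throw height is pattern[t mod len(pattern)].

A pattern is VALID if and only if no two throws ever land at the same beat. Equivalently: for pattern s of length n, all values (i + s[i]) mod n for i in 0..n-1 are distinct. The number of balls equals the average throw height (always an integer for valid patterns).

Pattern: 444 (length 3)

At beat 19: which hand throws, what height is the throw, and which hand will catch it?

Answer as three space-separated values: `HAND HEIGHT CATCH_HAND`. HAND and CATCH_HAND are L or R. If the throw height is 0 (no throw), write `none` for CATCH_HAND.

Answer: R 4 R

Derivation:
Beat 19: 19 mod 2 = 1, so hand = R
Throw height = pattern[19 mod 3] = pattern[1] = 4
Lands at beat 19+4=23, 23 mod 2 = 1, so catch hand = R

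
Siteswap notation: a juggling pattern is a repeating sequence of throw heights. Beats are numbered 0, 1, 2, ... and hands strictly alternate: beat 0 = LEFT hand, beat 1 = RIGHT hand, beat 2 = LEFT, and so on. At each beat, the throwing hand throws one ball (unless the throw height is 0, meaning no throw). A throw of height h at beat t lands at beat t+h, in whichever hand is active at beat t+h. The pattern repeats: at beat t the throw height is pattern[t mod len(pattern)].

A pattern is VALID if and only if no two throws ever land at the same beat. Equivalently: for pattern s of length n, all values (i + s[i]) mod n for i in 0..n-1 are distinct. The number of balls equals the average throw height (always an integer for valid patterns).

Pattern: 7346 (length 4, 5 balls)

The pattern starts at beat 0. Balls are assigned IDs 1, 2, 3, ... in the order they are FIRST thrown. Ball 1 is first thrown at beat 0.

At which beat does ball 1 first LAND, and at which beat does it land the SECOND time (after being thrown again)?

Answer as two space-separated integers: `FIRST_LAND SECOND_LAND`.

Answer: 7 13

Derivation:
Beat 0 (L): throw ball1 h=7 -> lands@7:R; in-air after throw: [b1@7:R]
Beat 1 (R): throw ball2 h=3 -> lands@4:L; in-air after throw: [b2@4:L b1@7:R]
Beat 2 (L): throw ball3 h=4 -> lands@6:L; in-air after throw: [b2@4:L b3@6:L b1@7:R]
Beat 3 (R): throw ball4 h=6 -> lands@9:R; in-air after throw: [b2@4:L b3@6:L b1@7:R b4@9:R]
Beat 4 (L): throw ball2 h=7 -> lands@11:R; in-air after throw: [b3@6:L b1@7:R b4@9:R b2@11:R]
Beat 5 (R): throw ball5 h=3 -> lands@8:L; in-air after throw: [b3@6:L b1@7:R b5@8:L b4@9:R b2@11:R]
Beat 6 (L): throw ball3 h=4 -> lands@10:L; in-air after throw: [b1@7:R b5@8:L b4@9:R b3@10:L b2@11:R]
Beat 7 (R): throw ball1 h=6 -> lands@13:R; in-air after throw: [b5@8:L b4@9:R b3@10:L b2@11:R b1@13:R]
Beat 8 (L): throw ball5 h=7 -> lands@15:R; in-air after throw: [b4@9:R b3@10:L b2@11:R b1@13:R b5@15:R]
Beat 9 (R): throw ball4 h=3 -> lands@12:L; in-air after throw: [b3@10:L b2@11:R b4@12:L b1@13:R b5@15:R]
Beat 10 (L): throw ball3 h=4 -> lands@14:L; in-air after throw: [b2@11:R b4@12:L b1@13:R b3@14:L b5@15:R]
Beat 11 (R): throw ball2 h=6 -> lands@17:R; in-air after throw: [b4@12:L b1@13:R b3@14:L b5@15:R b2@17:R]
Beat 12 (L): throw ball4 h=7 -> lands@19:R; in-air after throw: [b1@13:R b3@14:L b5@15:R b2@17:R b4@19:R]
Beat 13 (R): throw ball1 h=3 -> lands@16:L; in-air after throw: [b3@14:L b5@15:R b1@16:L b2@17:R b4@19:R]
Ball 1: thrown@0 h=7 -> first land @7; rethrown@7 h=6 -> second land @13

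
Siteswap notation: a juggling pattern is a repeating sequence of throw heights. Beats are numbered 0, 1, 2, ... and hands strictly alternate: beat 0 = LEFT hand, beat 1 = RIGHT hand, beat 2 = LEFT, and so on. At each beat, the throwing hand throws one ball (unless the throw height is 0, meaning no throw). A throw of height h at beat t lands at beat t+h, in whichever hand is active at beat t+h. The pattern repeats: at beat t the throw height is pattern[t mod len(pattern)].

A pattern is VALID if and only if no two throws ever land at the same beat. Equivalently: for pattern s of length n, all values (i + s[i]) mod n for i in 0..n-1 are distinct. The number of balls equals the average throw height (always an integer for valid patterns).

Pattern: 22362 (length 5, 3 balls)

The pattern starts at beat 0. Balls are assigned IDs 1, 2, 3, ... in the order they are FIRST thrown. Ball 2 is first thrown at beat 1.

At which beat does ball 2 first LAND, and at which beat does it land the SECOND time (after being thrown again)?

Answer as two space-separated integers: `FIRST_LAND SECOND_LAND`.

Answer: 3 9

Derivation:
Beat 0 (L): throw ball1 h=2 -> lands@2:L; in-air after throw: [b1@2:L]
Beat 1 (R): throw ball2 h=2 -> lands@3:R; in-air after throw: [b1@2:L b2@3:R]
Beat 2 (L): throw ball1 h=3 -> lands@5:R; in-air after throw: [b2@3:R b1@5:R]
Beat 3 (R): throw ball2 h=6 -> lands@9:R; in-air after throw: [b1@5:R b2@9:R]
Beat 4 (L): throw ball3 h=2 -> lands@6:L; in-air after throw: [b1@5:R b3@6:L b2@9:R]
Beat 5 (R): throw ball1 h=2 -> lands@7:R; in-air after throw: [b3@6:L b1@7:R b2@9:R]
Beat 6 (L): throw ball3 h=2 -> lands@8:L; in-air after throw: [b1@7:R b3@8:L b2@9:R]
Beat 7 (R): throw ball1 h=3 -> lands@10:L; in-air after throw: [b3@8:L b2@9:R b1@10:L]
Beat 8 (L): throw ball3 h=6 -> lands@14:L; in-air after throw: [b2@9:R b1@10:L b3@14:L]
Beat 9 (R): throw ball2 h=2 -> lands@11:R; in-air after throw: [b1@10:L b2@11:R b3@14:L]
Ball 2: thrown@1 h=2 -> first land @3; rethrown@3 h=6 -> second land @9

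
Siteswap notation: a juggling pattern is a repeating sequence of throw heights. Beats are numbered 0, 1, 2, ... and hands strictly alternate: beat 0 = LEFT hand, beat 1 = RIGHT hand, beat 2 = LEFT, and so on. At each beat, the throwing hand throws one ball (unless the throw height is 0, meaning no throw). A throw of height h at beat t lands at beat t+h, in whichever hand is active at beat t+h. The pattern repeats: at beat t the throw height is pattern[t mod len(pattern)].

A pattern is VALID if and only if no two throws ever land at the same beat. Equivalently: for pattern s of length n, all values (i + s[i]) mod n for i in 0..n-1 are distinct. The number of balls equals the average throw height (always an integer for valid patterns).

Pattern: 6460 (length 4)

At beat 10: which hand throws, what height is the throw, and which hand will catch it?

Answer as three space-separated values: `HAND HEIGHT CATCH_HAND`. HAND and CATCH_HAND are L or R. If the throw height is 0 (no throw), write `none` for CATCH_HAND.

Beat 10: 10 mod 2 = 0, so hand = L
Throw height = pattern[10 mod 4] = pattern[2] = 6
Lands at beat 10+6=16, 16 mod 2 = 0, so catch hand = L

Answer: L 6 L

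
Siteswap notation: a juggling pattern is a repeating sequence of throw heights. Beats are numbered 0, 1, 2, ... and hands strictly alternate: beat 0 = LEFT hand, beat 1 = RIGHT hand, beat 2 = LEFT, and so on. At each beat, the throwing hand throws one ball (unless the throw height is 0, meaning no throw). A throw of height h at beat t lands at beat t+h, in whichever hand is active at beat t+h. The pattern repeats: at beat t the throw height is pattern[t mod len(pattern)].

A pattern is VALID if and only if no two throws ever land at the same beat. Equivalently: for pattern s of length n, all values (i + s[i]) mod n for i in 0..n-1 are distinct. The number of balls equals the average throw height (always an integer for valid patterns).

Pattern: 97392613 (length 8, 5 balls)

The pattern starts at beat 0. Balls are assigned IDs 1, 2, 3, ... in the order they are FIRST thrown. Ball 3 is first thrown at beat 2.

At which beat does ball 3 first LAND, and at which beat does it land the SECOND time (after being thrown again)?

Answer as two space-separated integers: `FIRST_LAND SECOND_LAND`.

Beat 0 (L): throw ball1 h=9 -> lands@9:R; in-air after throw: [b1@9:R]
Beat 1 (R): throw ball2 h=7 -> lands@8:L; in-air after throw: [b2@8:L b1@9:R]
Beat 2 (L): throw ball3 h=3 -> lands@5:R; in-air after throw: [b3@5:R b2@8:L b1@9:R]
Beat 3 (R): throw ball4 h=9 -> lands@12:L; in-air after throw: [b3@5:R b2@8:L b1@9:R b4@12:L]
Beat 4 (L): throw ball5 h=2 -> lands@6:L; in-air after throw: [b3@5:R b5@6:L b2@8:L b1@9:R b4@12:L]
Beat 5 (R): throw ball3 h=6 -> lands@11:R; in-air after throw: [b5@6:L b2@8:L b1@9:R b3@11:R b4@12:L]
Beat 6 (L): throw ball5 h=1 -> lands@7:R; in-air after throw: [b5@7:R b2@8:L b1@9:R b3@11:R b4@12:L]
Beat 7 (R): throw ball5 h=3 -> lands@10:L; in-air after throw: [b2@8:L b1@9:R b5@10:L b3@11:R b4@12:L]
Beat 8 (L): throw ball2 h=9 -> lands@17:R; in-air after throw: [b1@9:R b5@10:L b3@11:R b4@12:L b2@17:R]
Beat 9 (R): throw ball1 h=7 -> lands@16:L; in-air after throw: [b5@10:L b3@11:R b4@12:L b1@16:L b2@17:R]
Beat 10 (L): throw ball5 h=3 -> lands@13:R; in-air after throw: [b3@11:R b4@12:L b5@13:R b1@16:L b2@17:R]
Beat 11 (R): throw ball3 h=9 -> lands@20:L; in-air after throw: [b4@12:L b5@13:R b1@16:L b2@17:R b3@20:L]
Ball 3: thrown@2 h=3 -> first land @5; rethrown@5 h=6 -> second land @11

Answer: 5 11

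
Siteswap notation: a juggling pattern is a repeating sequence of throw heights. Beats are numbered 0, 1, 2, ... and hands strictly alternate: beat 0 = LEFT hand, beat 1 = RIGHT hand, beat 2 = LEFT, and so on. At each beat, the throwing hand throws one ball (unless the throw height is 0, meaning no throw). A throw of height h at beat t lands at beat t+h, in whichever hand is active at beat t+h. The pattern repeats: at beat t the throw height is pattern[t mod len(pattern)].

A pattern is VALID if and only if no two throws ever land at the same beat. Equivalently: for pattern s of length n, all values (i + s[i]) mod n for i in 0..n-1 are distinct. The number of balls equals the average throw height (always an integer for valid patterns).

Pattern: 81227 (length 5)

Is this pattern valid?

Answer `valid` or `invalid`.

Answer: valid

Derivation:
i=0: (i + s[i]) mod n = (0 + 8) mod 5 = 3
i=1: (i + s[i]) mod n = (1 + 1) mod 5 = 2
i=2: (i + s[i]) mod n = (2 + 2) mod 5 = 4
i=3: (i + s[i]) mod n = (3 + 2) mod 5 = 0
i=4: (i + s[i]) mod n = (4 + 7) mod 5 = 1
Residues: [3, 2, 4, 0, 1], distinct: True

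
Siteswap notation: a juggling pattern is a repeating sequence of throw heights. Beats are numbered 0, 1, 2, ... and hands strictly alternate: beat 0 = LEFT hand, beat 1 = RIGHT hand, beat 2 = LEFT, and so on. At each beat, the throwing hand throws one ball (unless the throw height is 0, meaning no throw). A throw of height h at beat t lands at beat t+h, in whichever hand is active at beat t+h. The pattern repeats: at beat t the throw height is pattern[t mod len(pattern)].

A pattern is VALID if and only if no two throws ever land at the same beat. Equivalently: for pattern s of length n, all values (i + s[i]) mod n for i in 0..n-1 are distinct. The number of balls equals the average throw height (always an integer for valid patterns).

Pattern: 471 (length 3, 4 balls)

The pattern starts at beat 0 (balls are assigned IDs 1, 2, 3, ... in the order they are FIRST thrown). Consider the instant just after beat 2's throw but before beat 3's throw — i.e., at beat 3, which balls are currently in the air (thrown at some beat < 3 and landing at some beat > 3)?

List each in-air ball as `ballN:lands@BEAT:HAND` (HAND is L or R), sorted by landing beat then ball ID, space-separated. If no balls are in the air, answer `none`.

Beat 0 (L): throw ball1 h=4 -> lands@4:L; in-air after throw: [b1@4:L]
Beat 1 (R): throw ball2 h=7 -> lands@8:L; in-air after throw: [b1@4:L b2@8:L]
Beat 2 (L): throw ball3 h=1 -> lands@3:R; in-air after throw: [b3@3:R b1@4:L b2@8:L]
Beat 3 (R): throw ball3 h=4 -> lands@7:R; in-air after throw: [b1@4:L b3@7:R b2@8:L]

Answer: ball1:lands@4:L ball2:lands@8:L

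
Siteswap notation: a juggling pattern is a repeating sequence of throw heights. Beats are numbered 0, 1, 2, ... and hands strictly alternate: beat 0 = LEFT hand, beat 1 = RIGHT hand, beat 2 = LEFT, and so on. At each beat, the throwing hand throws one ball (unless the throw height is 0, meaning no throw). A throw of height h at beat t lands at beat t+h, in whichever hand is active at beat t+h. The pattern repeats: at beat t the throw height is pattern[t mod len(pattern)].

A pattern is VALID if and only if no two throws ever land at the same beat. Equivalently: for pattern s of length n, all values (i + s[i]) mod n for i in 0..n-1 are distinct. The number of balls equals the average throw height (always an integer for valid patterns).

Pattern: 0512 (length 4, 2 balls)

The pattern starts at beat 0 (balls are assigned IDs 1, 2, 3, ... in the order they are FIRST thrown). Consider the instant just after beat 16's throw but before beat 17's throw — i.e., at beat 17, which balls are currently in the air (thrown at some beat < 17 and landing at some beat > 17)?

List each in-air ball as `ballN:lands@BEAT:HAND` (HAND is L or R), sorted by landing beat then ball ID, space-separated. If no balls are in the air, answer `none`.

Beat 1 (R): throw ball1 h=5 -> lands@6:L; in-air after throw: [b1@6:L]
Beat 2 (L): throw ball2 h=1 -> lands@3:R; in-air after throw: [b2@3:R b1@6:L]
Beat 3 (R): throw ball2 h=2 -> lands@5:R; in-air after throw: [b2@5:R b1@6:L]
Beat 5 (R): throw ball2 h=5 -> lands@10:L; in-air after throw: [b1@6:L b2@10:L]
Beat 6 (L): throw ball1 h=1 -> lands@7:R; in-air after throw: [b1@7:R b2@10:L]
Beat 7 (R): throw ball1 h=2 -> lands@9:R; in-air after throw: [b1@9:R b2@10:L]
Beat 9 (R): throw ball1 h=5 -> lands@14:L; in-air after throw: [b2@10:L b1@14:L]
Beat 10 (L): throw ball2 h=1 -> lands@11:R; in-air after throw: [b2@11:R b1@14:L]
Beat 11 (R): throw ball2 h=2 -> lands@13:R; in-air after throw: [b2@13:R b1@14:L]
Beat 13 (R): throw ball2 h=5 -> lands@18:L; in-air after throw: [b1@14:L b2@18:L]
Beat 14 (L): throw ball1 h=1 -> lands@15:R; in-air after throw: [b1@15:R b2@18:L]
Beat 15 (R): throw ball1 h=2 -> lands@17:R; in-air after throw: [b1@17:R b2@18:L]
Beat 17 (R): throw ball1 h=5 -> lands@22:L; in-air after throw: [b2@18:L b1@22:L]

Answer: ball2:lands@18:L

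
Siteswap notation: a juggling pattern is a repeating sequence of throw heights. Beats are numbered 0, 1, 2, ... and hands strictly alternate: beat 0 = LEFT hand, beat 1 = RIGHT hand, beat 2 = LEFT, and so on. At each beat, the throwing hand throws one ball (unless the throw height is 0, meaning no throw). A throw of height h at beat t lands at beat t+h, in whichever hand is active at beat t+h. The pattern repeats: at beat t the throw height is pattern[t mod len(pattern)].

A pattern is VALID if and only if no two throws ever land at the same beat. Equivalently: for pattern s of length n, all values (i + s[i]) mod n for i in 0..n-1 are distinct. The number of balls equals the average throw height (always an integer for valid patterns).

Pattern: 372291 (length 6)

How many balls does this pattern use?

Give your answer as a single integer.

Answer: 4

Derivation:
Pattern = [3, 7, 2, 2, 9, 1], length n = 6
  position 0: throw height = 3, running sum = 3
  position 1: throw height = 7, running sum = 10
  position 2: throw height = 2, running sum = 12
  position 3: throw height = 2, running sum = 14
  position 4: throw height = 9, running sum = 23
  position 5: throw height = 1, running sum = 24
Total sum = 24; balls = sum / n = 24 / 6 = 4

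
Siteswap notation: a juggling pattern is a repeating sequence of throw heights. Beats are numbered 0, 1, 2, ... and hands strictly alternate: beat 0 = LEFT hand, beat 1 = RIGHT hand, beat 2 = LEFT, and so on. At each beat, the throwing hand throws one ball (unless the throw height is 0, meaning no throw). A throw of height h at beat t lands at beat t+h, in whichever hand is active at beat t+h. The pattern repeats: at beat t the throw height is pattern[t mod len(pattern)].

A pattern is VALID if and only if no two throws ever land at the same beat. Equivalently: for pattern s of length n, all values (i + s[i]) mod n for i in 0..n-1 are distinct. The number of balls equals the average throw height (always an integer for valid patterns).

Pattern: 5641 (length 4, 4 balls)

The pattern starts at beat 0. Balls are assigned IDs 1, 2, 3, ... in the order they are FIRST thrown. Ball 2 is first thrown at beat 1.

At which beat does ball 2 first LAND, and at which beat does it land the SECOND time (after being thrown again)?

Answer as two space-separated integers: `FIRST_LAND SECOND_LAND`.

Answer: 7 8

Derivation:
Beat 0 (L): throw ball1 h=5 -> lands@5:R; in-air after throw: [b1@5:R]
Beat 1 (R): throw ball2 h=6 -> lands@7:R; in-air after throw: [b1@5:R b2@7:R]
Beat 2 (L): throw ball3 h=4 -> lands@6:L; in-air after throw: [b1@5:R b3@6:L b2@7:R]
Beat 3 (R): throw ball4 h=1 -> lands@4:L; in-air after throw: [b4@4:L b1@5:R b3@6:L b2@7:R]
Beat 4 (L): throw ball4 h=5 -> lands@9:R; in-air after throw: [b1@5:R b3@6:L b2@7:R b4@9:R]
Beat 5 (R): throw ball1 h=6 -> lands@11:R; in-air after throw: [b3@6:L b2@7:R b4@9:R b1@11:R]
Beat 6 (L): throw ball3 h=4 -> lands@10:L; in-air after throw: [b2@7:R b4@9:R b3@10:L b1@11:R]
Beat 7 (R): throw ball2 h=1 -> lands@8:L; in-air after throw: [b2@8:L b4@9:R b3@10:L b1@11:R]
Beat 8 (L): throw ball2 h=5 -> lands@13:R; in-air after throw: [b4@9:R b3@10:L b1@11:R b2@13:R]
Ball 2: thrown@1 h=6 -> first land @7; rethrown@7 h=1 -> second land @8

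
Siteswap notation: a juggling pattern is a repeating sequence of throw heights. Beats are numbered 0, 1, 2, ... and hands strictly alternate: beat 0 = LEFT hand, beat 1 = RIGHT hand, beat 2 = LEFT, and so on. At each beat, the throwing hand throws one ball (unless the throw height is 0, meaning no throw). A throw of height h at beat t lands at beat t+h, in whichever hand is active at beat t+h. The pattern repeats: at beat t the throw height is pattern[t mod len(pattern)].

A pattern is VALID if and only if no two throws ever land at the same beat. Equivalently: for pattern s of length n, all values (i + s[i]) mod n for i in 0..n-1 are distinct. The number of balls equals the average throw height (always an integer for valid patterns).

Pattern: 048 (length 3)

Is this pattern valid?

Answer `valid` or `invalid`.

i=0: (i + s[i]) mod n = (0 + 0) mod 3 = 0
i=1: (i + s[i]) mod n = (1 + 4) mod 3 = 2
i=2: (i + s[i]) mod n = (2 + 8) mod 3 = 1
Residues: [0, 2, 1], distinct: True

Answer: valid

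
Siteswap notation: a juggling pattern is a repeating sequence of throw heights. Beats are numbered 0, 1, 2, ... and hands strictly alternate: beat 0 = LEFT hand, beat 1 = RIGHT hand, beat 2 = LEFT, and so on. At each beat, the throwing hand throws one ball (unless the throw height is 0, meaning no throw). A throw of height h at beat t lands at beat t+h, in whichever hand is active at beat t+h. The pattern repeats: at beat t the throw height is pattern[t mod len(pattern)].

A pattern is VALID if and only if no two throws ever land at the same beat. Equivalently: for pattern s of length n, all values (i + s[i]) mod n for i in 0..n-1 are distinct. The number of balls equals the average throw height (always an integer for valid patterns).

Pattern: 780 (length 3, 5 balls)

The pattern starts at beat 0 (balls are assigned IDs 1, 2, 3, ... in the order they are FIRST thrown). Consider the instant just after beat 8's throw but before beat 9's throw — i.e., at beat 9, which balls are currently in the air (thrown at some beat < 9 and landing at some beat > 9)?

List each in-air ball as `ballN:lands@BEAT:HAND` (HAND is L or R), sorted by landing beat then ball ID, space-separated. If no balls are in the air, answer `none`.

Answer: ball3:lands@10:L ball4:lands@12:L ball5:lands@13:R ball1:lands@15:R

Derivation:
Beat 0 (L): throw ball1 h=7 -> lands@7:R; in-air after throw: [b1@7:R]
Beat 1 (R): throw ball2 h=8 -> lands@9:R; in-air after throw: [b1@7:R b2@9:R]
Beat 3 (R): throw ball3 h=7 -> lands@10:L; in-air after throw: [b1@7:R b2@9:R b3@10:L]
Beat 4 (L): throw ball4 h=8 -> lands@12:L; in-air after throw: [b1@7:R b2@9:R b3@10:L b4@12:L]
Beat 6 (L): throw ball5 h=7 -> lands@13:R; in-air after throw: [b1@7:R b2@9:R b3@10:L b4@12:L b5@13:R]
Beat 7 (R): throw ball1 h=8 -> lands@15:R; in-air after throw: [b2@9:R b3@10:L b4@12:L b5@13:R b1@15:R]
Beat 9 (R): throw ball2 h=7 -> lands@16:L; in-air after throw: [b3@10:L b4@12:L b5@13:R b1@15:R b2@16:L]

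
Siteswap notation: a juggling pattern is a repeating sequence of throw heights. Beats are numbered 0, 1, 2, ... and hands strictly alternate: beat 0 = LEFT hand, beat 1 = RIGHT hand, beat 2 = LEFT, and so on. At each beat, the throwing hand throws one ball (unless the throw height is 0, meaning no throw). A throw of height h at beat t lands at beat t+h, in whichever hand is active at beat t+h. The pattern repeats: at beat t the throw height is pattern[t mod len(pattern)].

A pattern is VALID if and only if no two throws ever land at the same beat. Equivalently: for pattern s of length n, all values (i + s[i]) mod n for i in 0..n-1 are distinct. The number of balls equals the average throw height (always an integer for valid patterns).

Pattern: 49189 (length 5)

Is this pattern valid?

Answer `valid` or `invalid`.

Answer: invalid

Derivation:
i=0: (i + s[i]) mod n = (0 + 4) mod 5 = 4
i=1: (i + s[i]) mod n = (1 + 9) mod 5 = 0
i=2: (i + s[i]) mod n = (2 + 1) mod 5 = 3
i=3: (i + s[i]) mod n = (3 + 8) mod 5 = 1
i=4: (i + s[i]) mod n = (4 + 9) mod 5 = 3
Residues: [4, 0, 3, 1, 3], distinct: False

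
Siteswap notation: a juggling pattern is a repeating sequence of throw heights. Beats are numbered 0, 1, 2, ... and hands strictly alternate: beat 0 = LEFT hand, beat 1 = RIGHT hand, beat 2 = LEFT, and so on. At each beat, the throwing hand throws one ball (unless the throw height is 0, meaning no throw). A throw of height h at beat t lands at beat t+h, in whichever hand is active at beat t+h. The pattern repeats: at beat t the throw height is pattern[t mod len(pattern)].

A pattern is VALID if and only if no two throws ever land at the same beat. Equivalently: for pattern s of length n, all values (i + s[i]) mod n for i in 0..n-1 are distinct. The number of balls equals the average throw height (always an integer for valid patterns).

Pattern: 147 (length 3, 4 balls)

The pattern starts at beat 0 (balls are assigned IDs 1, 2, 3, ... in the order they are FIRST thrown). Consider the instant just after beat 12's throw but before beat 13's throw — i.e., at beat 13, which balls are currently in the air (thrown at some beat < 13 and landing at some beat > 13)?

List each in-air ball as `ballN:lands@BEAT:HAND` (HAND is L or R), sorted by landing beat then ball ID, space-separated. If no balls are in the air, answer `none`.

Answer: ball2:lands@14:L ball3:lands@15:R ball4:lands@18:L

Derivation:
Beat 0 (L): throw ball1 h=1 -> lands@1:R; in-air after throw: [b1@1:R]
Beat 1 (R): throw ball1 h=4 -> lands@5:R; in-air after throw: [b1@5:R]
Beat 2 (L): throw ball2 h=7 -> lands@9:R; in-air after throw: [b1@5:R b2@9:R]
Beat 3 (R): throw ball3 h=1 -> lands@4:L; in-air after throw: [b3@4:L b1@5:R b2@9:R]
Beat 4 (L): throw ball3 h=4 -> lands@8:L; in-air after throw: [b1@5:R b3@8:L b2@9:R]
Beat 5 (R): throw ball1 h=7 -> lands@12:L; in-air after throw: [b3@8:L b2@9:R b1@12:L]
Beat 6 (L): throw ball4 h=1 -> lands@7:R; in-air after throw: [b4@7:R b3@8:L b2@9:R b1@12:L]
Beat 7 (R): throw ball4 h=4 -> lands@11:R; in-air after throw: [b3@8:L b2@9:R b4@11:R b1@12:L]
Beat 8 (L): throw ball3 h=7 -> lands@15:R; in-air after throw: [b2@9:R b4@11:R b1@12:L b3@15:R]
Beat 9 (R): throw ball2 h=1 -> lands@10:L; in-air after throw: [b2@10:L b4@11:R b1@12:L b3@15:R]
Beat 10 (L): throw ball2 h=4 -> lands@14:L; in-air after throw: [b4@11:R b1@12:L b2@14:L b3@15:R]
Beat 11 (R): throw ball4 h=7 -> lands@18:L; in-air after throw: [b1@12:L b2@14:L b3@15:R b4@18:L]
Beat 12 (L): throw ball1 h=1 -> lands@13:R; in-air after throw: [b1@13:R b2@14:L b3@15:R b4@18:L]
Beat 13 (R): throw ball1 h=4 -> lands@17:R; in-air after throw: [b2@14:L b3@15:R b1@17:R b4@18:L]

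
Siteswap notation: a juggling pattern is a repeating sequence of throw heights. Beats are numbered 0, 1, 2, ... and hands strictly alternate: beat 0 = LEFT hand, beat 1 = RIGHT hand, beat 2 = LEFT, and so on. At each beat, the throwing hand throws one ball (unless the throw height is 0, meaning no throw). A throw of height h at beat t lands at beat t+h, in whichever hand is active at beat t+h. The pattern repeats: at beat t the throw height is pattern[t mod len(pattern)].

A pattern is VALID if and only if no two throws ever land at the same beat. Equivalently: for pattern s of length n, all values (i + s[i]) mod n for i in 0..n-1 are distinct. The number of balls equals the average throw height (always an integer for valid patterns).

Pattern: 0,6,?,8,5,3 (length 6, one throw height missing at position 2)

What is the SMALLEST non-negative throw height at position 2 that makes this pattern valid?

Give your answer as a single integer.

Answer: 2

Derivation:
i=0: (0 + 0) mod 6 = 0
i=1: (1 + 6) mod 6 = 1
i=2: s[i]=? (unknown)
i=3: (3 + 8) mod 6 = 5
i=4: (4 + 5) mod 6 = 3
i=5: (5 + 3) mod 6 = 2
Known residues: [0, 1, 2, 3, 5]; need a permutation of 0..5, so missing residue r = 4
Need (2 + s) mod 6 = 4; smallest s = (4 - 2) mod 6 = 2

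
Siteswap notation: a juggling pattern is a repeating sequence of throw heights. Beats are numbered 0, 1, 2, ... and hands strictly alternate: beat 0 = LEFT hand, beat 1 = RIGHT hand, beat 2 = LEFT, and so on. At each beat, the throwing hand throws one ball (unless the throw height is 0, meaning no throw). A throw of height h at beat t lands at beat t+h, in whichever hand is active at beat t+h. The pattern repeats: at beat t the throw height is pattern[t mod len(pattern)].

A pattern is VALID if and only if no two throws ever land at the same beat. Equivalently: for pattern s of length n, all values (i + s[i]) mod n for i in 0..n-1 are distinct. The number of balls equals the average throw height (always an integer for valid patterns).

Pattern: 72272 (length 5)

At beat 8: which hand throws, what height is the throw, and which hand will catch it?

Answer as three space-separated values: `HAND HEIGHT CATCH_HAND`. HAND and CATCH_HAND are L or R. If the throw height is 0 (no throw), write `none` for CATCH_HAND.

Answer: L 7 R

Derivation:
Beat 8: 8 mod 2 = 0, so hand = L
Throw height = pattern[8 mod 5] = pattern[3] = 7
Lands at beat 8+7=15, 15 mod 2 = 1, so catch hand = R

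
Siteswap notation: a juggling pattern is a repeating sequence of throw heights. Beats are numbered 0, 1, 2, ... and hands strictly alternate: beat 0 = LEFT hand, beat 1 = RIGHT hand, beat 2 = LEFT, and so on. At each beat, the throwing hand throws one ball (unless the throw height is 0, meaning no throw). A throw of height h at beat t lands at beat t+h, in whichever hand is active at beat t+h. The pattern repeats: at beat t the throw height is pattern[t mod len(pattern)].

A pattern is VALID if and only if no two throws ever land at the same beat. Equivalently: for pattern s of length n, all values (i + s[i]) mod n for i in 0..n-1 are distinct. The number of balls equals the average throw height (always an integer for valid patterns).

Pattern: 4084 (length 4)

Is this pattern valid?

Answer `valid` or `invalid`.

i=0: (i + s[i]) mod n = (0 + 4) mod 4 = 0
i=1: (i + s[i]) mod n = (1 + 0) mod 4 = 1
i=2: (i + s[i]) mod n = (2 + 8) mod 4 = 2
i=3: (i + s[i]) mod n = (3 + 4) mod 4 = 3
Residues: [0, 1, 2, 3], distinct: True

Answer: valid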